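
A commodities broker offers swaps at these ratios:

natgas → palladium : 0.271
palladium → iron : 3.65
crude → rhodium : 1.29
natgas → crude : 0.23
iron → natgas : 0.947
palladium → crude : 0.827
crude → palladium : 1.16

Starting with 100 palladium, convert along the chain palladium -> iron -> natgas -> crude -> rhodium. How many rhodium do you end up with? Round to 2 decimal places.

102.56

100 palladium × 3.65 = 365 iron
365 iron × 0.947 = 345.655 natgas
345.655 natgas × 0.23 = 79.50065 crude
79.50065 crude × 1.29 = 102.5558385 rhodium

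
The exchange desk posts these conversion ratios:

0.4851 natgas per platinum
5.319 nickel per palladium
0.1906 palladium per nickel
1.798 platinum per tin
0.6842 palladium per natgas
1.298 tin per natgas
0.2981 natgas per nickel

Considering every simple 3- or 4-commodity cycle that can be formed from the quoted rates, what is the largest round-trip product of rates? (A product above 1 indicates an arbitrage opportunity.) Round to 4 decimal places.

tin→platinum→natgas→tin: 1.798 × 0.4851 × 1.298 = 1.13213
nickel→natgas→palladium→nickel: 0.2981 × 0.6842 × 5.319 = 1.08486
Maximum is tin→platinum→natgas→tin at 1.1321; arbitrage exists.

1.1321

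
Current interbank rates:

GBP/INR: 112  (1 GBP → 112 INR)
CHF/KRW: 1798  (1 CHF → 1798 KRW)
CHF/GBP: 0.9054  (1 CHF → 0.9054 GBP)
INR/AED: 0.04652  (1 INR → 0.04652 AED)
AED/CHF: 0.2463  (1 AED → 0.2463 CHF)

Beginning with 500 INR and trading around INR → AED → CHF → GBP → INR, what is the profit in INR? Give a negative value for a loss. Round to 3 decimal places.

500 INR × 0.04652 = 23.26 AED
23.26 AED × 0.2463 = 5.728938 CHF
5.728938 CHF × 0.9054 = 5.1869804652 GBP
5.1869804652 GBP × 112 = 580.9418121024 INR
Net change: 580.9418121024 − 500 = 80.9418121024 INR

80.942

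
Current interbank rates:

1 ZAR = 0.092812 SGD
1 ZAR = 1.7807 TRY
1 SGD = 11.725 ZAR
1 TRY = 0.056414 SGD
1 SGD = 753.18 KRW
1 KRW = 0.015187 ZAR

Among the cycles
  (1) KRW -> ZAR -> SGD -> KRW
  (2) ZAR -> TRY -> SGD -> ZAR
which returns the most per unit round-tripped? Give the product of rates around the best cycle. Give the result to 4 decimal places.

(1) 0.015187 × 0.092812 × 753.18 = 1.06163
(2) 1.7807 × 0.056414 × 11.725 = 1.17785
Highest is cycle (2) at 1.1779 (>1, arbitrage).

1.1779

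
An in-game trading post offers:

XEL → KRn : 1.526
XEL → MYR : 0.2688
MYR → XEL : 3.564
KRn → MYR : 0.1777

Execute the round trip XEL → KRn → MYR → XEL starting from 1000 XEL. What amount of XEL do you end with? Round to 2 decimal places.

1000 XEL × 1.526 = 1526 KRn
1526 KRn × 0.1777 = 271.1702 MYR
271.1702 MYR × 3.564 = 966.4505928 XEL

966.45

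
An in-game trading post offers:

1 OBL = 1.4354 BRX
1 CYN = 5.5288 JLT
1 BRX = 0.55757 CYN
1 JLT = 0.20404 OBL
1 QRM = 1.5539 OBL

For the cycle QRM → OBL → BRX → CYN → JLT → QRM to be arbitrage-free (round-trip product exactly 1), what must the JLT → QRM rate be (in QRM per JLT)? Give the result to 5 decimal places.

0.14544

Known legs of the cycle: 1.5539 × 1.4354 × 0.55757 × 5.5288 = 6.87584831097306896
For no arbitrage the full-cycle product must be 1, so the missing rate is 1 / 6.87584831097306896 ≈ 0.1454366.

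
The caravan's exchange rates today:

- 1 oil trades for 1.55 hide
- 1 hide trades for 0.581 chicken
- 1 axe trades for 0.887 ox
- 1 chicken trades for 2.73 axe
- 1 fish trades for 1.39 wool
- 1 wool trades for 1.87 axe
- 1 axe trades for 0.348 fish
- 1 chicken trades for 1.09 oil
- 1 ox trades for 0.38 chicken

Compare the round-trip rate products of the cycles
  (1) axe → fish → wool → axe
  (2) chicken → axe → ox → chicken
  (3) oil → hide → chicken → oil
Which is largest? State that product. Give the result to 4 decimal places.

0.9816

(1) 0.348 × 1.39 × 1.87 = 0.90456
(2) 2.73 × 0.887 × 0.38 = 0.92017
(3) 1.55 × 0.581 × 1.09 = 0.98160
Highest is cycle (3) at 0.9816 (≤1, no arbitrage).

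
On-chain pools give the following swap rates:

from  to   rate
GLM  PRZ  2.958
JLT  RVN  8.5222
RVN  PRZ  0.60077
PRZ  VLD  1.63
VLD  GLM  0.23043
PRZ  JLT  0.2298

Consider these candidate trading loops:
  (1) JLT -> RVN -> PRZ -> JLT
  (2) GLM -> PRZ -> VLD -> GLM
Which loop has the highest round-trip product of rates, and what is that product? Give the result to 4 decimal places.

1.1765

(1) 8.5222 × 0.60077 × 0.2298 = 1.17655
(2) 2.958 × 1.63 × 0.23043 = 1.11103
Highest is cycle (1) at 1.1765 (>1, arbitrage).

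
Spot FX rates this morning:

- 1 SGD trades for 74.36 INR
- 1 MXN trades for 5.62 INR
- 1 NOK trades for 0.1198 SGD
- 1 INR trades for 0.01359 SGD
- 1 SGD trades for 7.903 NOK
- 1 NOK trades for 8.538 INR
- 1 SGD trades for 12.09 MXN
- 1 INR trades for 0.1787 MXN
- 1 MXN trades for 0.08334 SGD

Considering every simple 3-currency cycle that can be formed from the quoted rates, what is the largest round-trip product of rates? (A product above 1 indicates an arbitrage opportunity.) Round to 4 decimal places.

1.1074

SGD→INR→MXN→SGD: 74.36 × 0.1787 × 0.08334 = 1.10743
SGD→MXN→INR→SGD: 12.09 × 5.62 × 0.01359 = 0.92338
SGD→NOK→INR→SGD: 7.903 × 8.538 × 0.01359 = 0.91700
Maximum is SGD→INR→MXN→SGD at 1.1074; arbitrage exists.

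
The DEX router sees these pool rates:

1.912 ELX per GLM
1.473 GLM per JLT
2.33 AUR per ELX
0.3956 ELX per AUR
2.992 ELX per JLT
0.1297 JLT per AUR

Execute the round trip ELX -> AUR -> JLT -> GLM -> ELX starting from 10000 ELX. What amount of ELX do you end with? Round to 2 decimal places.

10000 ELX × 2.33 = 23300 AUR
23300 AUR × 0.1297 = 3022.01 JLT
3022.01 JLT × 1.473 = 4451.42073 GLM
4451.42073 GLM × 1.912 = 8511.11643576 ELX

8511.12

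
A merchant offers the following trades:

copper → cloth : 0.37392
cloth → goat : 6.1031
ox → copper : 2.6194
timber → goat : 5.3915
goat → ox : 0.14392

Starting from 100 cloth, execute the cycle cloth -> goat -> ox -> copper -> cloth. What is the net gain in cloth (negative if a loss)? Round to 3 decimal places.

100 cloth × 6.1031 = 610.31 goat
610.31 goat × 0.14392 = 87.8358152 ox
87.8358152 ox × 2.6194 = 230.07713433488 copper
230.07713433488 copper × 0.37392 = 86.0304420704983296 cloth
Net change: 86.0304420704983296 − 100 = -13.9695579295016704 cloth

-13.970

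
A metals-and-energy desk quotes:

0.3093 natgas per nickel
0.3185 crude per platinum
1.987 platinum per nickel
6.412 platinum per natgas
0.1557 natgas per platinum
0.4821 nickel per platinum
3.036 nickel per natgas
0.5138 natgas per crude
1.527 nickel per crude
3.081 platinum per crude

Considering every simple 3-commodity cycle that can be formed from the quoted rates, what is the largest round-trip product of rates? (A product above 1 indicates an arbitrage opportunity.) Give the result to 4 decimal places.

crude→natgas→platinum→crude: 0.5138 × 6.412 × 0.3185 = 1.04929
crude→nickel→platinum→crude: 1.527 × 1.987 × 0.3185 = 0.96638
natgas→platinum→nickel→natgas: 6.412 × 0.4821 × 0.3093 = 0.95612
natgas→nickel→platinum→natgas: 3.036 × 1.987 × 0.1557 = 0.93927
Maximum is crude→natgas→platinum→crude at 1.0493; arbitrage exists.

1.0493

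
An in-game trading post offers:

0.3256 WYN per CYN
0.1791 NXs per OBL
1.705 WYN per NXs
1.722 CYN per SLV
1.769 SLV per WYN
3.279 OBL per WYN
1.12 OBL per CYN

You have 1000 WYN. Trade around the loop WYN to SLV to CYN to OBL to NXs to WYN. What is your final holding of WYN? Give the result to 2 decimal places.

1000 WYN × 1.769 = 1769 SLV
1769 SLV × 1.722 = 3046.218 CYN
3046.218 CYN × 1.12 = 3411.76416 OBL
3411.76416 OBL × 0.1791 = 611.046961056 NXs
611.046961056 NXs × 1.705 = 1041.83506860048 WYN

1041.84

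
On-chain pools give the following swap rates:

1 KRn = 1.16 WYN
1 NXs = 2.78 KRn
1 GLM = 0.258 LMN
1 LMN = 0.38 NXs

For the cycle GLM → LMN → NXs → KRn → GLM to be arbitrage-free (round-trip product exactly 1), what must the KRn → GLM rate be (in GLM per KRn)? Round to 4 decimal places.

Known legs of the cycle: 0.258 × 0.38 × 2.78 = 0.2725512
For no arbitrage the full-cycle product must be 1, so the missing rate is 1 / 0.2725512 ≈ 3.669035.

3.6690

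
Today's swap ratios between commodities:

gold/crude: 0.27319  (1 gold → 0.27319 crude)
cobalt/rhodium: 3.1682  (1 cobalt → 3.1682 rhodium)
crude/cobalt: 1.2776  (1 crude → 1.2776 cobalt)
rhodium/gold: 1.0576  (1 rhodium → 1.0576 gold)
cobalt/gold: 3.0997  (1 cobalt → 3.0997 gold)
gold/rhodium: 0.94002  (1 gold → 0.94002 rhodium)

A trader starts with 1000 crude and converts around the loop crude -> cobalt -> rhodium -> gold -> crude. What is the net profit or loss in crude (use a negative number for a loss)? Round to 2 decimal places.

1000 crude × 1.2776 = 1277.6 cobalt
1277.6 cobalt × 3.1682 = 4047.69232 rhodium
4047.69232 rhodium × 1.0576 = 4280.839397632 gold
4280.839397632 gold × 0.27319 = 1169.48251503908608 crude
Net change: 1169.48251503908608 − 1000 = 169.48251503908608 crude

169.48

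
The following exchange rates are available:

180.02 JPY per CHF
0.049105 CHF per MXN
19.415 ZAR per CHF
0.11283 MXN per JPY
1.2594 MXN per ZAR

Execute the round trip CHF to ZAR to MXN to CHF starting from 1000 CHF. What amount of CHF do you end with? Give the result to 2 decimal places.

1200.68

1000 CHF × 19.415 = 19415 ZAR
19415 ZAR × 1.2594 = 24451.251 MXN
24451.251 MXN × 0.049105 = 1200.678680355 CHF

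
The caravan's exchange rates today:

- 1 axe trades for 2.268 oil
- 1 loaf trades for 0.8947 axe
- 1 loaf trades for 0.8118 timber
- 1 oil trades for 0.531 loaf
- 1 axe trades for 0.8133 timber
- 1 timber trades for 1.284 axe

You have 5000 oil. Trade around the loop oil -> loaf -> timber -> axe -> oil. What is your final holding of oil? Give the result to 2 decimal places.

5000 oil × 0.531 = 2655 loaf
2655 loaf × 0.8118 = 2155.329 timber
2155.329 timber × 1.284 = 2767.442436 axe
2767.442436 axe × 2.268 = 6276.559444848 oil

6276.56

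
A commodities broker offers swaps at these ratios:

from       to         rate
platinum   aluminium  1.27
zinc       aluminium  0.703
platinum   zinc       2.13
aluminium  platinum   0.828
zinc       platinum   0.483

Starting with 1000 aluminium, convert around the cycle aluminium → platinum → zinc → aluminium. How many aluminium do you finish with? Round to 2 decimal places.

1239.84

1000 aluminium × 0.828 = 828 platinum
828 platinum × 2.13 = 1763.64 zinc
1763.64 zinc × 0.703 = 1239.83892 aluminium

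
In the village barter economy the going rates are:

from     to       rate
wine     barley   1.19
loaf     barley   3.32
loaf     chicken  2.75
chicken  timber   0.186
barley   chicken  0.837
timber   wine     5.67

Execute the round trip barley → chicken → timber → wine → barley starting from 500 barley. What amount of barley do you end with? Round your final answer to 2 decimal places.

525.22

500 barley × 0.837 = 418.5 chicken
418.5 chicken × 0.186 = 77.841 timber
77.841 timber × 5.67 = 441.35847 wine
441.35847 wine × 1.19 = 525.2165793 barley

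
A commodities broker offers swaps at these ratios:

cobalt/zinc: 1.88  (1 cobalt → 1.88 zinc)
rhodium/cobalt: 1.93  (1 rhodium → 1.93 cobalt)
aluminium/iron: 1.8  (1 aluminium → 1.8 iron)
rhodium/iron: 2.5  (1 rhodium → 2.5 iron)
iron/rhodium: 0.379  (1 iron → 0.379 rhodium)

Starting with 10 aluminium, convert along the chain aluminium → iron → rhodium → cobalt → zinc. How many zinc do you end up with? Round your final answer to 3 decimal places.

24.753

10 aluminium × 1.8 = 18 iron
18 iron × 0.379 = 6.822 rhodium
6.822 rhodium × 1.93 = 13.16646 cobalt
13.16646 cobalt × 1.88 = 24.7529448 zinc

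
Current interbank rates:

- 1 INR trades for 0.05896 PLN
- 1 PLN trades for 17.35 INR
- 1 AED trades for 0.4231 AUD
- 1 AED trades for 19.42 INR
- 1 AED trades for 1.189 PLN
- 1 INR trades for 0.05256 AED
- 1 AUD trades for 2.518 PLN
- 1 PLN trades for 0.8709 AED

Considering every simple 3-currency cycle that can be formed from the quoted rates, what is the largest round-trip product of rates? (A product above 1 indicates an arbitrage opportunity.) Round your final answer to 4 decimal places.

1.0843

PLN→INR→AED→PLN: 17.35 × 0.05256 × 1.189 = 1.08427
PLN→AED→INR→PLN: 0.8709 × 19.42 × 0.05896 = 0.99718
PLN→AED→AUD→PLN: 0.8709 × 0.4231 × 2.518 = 0.92783
Maximum is PLN→INR→AED→PLN at 1.0843; arbitrage exists.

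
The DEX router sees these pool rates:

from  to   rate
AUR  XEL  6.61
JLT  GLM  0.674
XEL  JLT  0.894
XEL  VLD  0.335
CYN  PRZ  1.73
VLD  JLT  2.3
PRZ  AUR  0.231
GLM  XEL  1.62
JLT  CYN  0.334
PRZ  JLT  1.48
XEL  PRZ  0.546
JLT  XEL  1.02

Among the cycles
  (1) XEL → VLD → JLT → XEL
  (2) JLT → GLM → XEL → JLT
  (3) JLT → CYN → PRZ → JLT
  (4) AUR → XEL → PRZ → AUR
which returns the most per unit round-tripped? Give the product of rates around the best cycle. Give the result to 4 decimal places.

0.9761

(1) 0.335 × 2.3 × 1.02 = 0.78591
(2) 0.674 × 1.62 × 0.894 = 0.97614
(3) 0.334 × 1.73 × 1.48 = 0.85517
(4) 6.61 × 0.546 × 0.231 = 0.83369
Highest is cycle (2) at 0.9761 (≤1, no arbitrage).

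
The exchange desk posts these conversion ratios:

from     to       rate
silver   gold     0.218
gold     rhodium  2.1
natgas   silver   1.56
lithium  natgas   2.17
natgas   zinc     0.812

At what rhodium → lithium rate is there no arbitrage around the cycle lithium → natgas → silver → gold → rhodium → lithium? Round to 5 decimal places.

0.64527

Known legs of the cycle: 2.17 × 1.56 × 0.218 × 2.1 = 1.54974456
For no arbitrage the full-cycle product must be 1, so the missing rate is 1 / 1.54974456 ≈ 0.6452676.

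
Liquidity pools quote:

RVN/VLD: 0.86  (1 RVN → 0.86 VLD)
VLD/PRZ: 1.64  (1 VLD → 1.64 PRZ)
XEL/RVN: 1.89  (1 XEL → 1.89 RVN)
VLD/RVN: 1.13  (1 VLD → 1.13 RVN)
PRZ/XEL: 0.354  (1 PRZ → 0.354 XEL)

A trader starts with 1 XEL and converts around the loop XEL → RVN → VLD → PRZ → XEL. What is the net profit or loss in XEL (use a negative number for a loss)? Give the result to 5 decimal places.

-0.05636

1 XEL × 1.89 = 1.89 RVN
1.89 RVN × 0.86 = 1.6254 VLD
1.6254 VLD × 1.64 = 2.665656 PRZ
2.665656 PRZ × 0.354 = 0.943642224 XEL
Net change: 0.943642224 − 1 = -0.056357776 XEL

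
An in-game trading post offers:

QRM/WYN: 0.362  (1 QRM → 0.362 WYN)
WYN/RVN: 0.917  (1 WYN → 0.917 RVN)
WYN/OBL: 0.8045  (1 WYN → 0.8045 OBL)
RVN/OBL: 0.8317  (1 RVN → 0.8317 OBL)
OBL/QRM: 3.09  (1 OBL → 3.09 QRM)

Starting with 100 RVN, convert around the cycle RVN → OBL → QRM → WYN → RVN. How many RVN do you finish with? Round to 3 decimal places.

85.311

100 RVN × 0.8317 = 83.17 OBL
83.17 OBL × 3.09 = 256.9953 QRM
256.9953 QRM × 0.362 = 93.0322986 WYN
93.0322986 WYN × 0.917 = 85.3106178162 RVN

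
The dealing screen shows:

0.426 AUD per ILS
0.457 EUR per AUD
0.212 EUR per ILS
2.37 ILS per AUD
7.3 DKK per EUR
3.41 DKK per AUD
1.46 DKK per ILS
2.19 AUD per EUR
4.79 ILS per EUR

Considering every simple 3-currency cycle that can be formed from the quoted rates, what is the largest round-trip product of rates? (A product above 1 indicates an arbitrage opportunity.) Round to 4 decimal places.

1.1003

AUD→ILS→EUR→AUD: 2.37 × 0.212 × 2.19 = 1.10034
AUD→EUR→ILS→AUD: 0.457 × 4.79 × 0.426 = 0.93253
Maximum is AUD→ILS→EUR→AUD at 1.1003; arbitrage exists.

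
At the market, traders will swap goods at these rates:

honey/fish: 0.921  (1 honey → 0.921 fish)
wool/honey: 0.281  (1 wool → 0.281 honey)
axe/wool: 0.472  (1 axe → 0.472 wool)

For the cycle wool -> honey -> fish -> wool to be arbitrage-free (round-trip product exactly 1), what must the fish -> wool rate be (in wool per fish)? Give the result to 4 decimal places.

3.8640

Known legs of the cycle: 0.281 × 0.921 = 0.258801
For no arbitrage the full-cycle product must be 1, so the missing rate is 1 / 0.258801 ≈ 3.863973.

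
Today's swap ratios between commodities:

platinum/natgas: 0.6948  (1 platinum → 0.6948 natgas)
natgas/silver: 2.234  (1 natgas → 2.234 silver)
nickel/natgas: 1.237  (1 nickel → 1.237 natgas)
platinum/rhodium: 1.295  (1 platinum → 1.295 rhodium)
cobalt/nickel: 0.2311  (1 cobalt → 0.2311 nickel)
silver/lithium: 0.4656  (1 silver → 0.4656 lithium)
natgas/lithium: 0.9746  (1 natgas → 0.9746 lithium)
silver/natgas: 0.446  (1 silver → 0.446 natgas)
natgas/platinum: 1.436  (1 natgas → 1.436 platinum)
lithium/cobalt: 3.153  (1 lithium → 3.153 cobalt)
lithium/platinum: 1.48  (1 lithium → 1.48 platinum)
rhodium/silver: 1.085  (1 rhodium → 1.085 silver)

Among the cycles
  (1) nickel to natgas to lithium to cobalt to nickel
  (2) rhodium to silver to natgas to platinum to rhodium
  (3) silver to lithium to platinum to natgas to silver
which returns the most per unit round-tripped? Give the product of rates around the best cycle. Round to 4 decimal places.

(1) 1.237 × 0.9746 × 3.153 × 0.2311 = 0.87846
(2) 1.085 × 0.446 × 1.436 × 1.295 = 0.89989
(3) 0.4656 × 1.48 × 0.6948 × 2.234 = 1.06959
Highest is cycle (3) at 1.0696 (>1, arbitrage).

1.0696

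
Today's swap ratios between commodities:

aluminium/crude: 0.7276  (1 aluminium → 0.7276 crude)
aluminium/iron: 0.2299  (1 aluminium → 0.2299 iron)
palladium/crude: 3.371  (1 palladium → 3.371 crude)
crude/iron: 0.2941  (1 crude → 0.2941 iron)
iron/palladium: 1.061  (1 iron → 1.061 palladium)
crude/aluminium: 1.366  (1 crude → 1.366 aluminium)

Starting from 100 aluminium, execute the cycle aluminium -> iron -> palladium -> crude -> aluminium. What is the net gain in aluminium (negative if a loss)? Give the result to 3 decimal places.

100 aluminium × 0.2299 = 22.99 iron
22.99 iron × 1.061 = 24.39239 palladium
24.39239 palladium × 3.371 = 82.22674669 crude
82.22674669 crude × 1.366 = 112.32173597854 aluminium
Net change: 112.32173597854 − 100 = 12.32173597854 aluminium

12.322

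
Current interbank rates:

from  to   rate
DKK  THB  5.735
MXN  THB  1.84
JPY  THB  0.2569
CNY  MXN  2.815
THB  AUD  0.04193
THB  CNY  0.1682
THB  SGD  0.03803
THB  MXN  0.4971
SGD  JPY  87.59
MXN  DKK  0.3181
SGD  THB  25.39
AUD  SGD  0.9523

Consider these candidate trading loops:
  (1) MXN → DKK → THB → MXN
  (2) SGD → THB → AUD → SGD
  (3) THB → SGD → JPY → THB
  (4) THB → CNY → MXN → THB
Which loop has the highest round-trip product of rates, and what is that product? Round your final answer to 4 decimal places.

1.0138

(1) 0.3181 × 5.735 × 0.4971 = 0.90686
(2) 25.39 × 0.04193 × 0.9523 = 1.01382
(3) 0.03803 × 87.59 × 0.2569 = 0.85575
(4) 0.1682 × 2.815 × 1.84 = 0.87121
Highest is cycle (2) at 1.0138 (>1, arbitrage).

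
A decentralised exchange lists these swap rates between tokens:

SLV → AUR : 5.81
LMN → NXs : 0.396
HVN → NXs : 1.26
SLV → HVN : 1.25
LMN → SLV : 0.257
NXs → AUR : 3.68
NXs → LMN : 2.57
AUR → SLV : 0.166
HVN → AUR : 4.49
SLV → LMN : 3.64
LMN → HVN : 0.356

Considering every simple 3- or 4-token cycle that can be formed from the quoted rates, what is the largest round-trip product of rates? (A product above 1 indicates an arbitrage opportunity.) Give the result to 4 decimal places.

1.1528

NXs→LMN→HVN→NXs: 2.57 × 0.356 × 1.26 = 1.15280
SLV→HVN→NXs→LMN→SLV: 1.25 × 1.26 × 2.57 × 0.257 = 1.04027
SLV→LMN→HVN→AUR→SLV: 3.64 × 0.356 × 4.49 × 0.166 = 0.96584
SLV→HVN→NXs→AUR→SLV: 1.25 × 1.26 × 3.68 × 0.166 = 0.96214
SLV→HVN→AUR→SLV: 1.25 × 4.49 × 0.166 = 0.93168
SLV→LMN→NXs→AUR→SLV: 3.64 × 0.396 × 3.68 × 0.166 = 0.88055
Maximum is NXs→LMN→HVN→NXs at 1.1528; arbitrage exists.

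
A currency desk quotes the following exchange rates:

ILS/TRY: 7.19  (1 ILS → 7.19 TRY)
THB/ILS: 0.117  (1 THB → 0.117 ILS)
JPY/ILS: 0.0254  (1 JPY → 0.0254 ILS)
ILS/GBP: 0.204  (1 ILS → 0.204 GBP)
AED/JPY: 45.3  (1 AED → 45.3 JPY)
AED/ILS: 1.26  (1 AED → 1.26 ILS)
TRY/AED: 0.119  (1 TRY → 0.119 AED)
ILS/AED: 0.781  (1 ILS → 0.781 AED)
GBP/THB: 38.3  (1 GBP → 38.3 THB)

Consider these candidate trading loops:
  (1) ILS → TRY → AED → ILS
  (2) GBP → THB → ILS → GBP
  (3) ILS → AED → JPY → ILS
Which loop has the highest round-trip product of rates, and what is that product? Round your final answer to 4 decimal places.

(1) 7.19 × 0.119 × 1.26 = 1.07807
(2) 38.3 × 0.117 × 0.204 = 0.91414
(3) 0.781 × 45.3 × 0.0254 = 0.89863
Highest is cycle (1) at 1.0781 (>1, arbitrage).

1.0781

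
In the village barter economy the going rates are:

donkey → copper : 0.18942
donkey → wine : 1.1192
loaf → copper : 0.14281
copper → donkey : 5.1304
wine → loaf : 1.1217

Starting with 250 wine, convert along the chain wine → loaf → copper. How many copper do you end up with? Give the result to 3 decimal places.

250 wine × 1.1217 = 280.425 loaf
280.425 loaf × 0.14281 = 40.04749425 copper

40.047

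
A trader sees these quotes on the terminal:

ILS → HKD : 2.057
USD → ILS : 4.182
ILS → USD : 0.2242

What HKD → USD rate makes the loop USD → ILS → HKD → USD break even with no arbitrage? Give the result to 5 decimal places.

Known legs of the cycle: 4.182 × 2.057 = 8.602374
For no arbitrage the full-cycle product must be 1, so the missing rate is 1 / 8.602374 ≈ 0.1162470.

0.11625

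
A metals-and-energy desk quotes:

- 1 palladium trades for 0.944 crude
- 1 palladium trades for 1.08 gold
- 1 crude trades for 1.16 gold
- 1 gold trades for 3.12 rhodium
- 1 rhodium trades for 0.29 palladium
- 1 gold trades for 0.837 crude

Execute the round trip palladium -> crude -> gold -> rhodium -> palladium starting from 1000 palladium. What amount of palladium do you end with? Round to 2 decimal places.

1000 palladium × 0.944 = 944 crude
944 crude × 1.16 = 1095.04 gold
1095.04 gold × 3.12 = 3416.5248 rhodium
3416.5248 rhodium × 0.29 = 990.792192 palladium

990.79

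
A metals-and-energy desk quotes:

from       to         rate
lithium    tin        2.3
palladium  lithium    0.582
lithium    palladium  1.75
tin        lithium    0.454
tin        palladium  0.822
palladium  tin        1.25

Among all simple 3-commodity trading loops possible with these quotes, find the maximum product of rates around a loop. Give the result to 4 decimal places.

palladium→lithium→tin→palladium: 0.582 × 2.3 × 0.822 = 1.10033
palladium→tin→lithium→palladium: 1.25 × 0.454 × 1.75 = 0.99313
Maximum is palladium→lithium→tin→palladium at 1.1003; arbitrage exists.

1.1003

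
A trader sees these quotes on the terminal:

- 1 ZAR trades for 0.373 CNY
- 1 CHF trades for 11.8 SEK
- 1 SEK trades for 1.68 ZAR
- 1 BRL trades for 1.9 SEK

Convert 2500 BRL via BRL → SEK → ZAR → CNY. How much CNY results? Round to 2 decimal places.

2976.54

2500 BRL × 1.9 = 4750 SEK
4750 SEK × 1.68 = 7980 ZAR
7980 ZAR × 0.373 = 2976.54 CNY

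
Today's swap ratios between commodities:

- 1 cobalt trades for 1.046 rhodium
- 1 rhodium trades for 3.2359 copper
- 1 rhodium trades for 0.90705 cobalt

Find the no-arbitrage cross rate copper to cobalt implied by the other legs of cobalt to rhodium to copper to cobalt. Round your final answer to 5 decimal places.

0.29544

Known legs of the cycle: 1.046 × 3.2359 = 3.3847514
For no arbitrage the full-cycle product must be 1, so the missing rate is 1 / 3.3847514 ≈ 0.2954427.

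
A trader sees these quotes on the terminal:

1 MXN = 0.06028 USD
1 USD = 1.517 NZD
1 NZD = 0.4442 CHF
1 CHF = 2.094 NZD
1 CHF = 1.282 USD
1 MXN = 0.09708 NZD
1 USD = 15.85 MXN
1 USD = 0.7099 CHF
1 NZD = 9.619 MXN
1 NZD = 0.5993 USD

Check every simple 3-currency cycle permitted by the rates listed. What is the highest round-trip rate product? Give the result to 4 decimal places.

NZD→USD→MXN→NZD: 0.5993 × 15.85 × 0.09708 = 0.92215
CHF→NZD→USD→CHF: 2.094 × 0.5993 × 0.7099 = 0.89088
NZD→MXN→USD→NZD: 9.619 × 0.06028 × 1.517 = 0.87961
CHF→USD→NZD→CHF: 1.282 × 1.517 × 0.4442 = 0.86388
Maximum is NZD→USD→MXN→NZD at 0.9222; no arbitrage — every cycle loses value.

0.9222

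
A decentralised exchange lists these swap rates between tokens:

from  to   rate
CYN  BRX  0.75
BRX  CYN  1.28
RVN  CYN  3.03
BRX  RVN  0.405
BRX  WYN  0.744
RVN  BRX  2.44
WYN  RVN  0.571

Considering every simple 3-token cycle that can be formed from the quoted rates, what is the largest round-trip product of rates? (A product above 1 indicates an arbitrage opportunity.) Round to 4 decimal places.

1.0366

WYN→RVN→BRX→WYN: 0.571 × 2.44 × 0.744 = 1.03657
BRX→RVN→CYN→BRX: 0.405 × 3.03 × 0.75 = 0.92036
Maximum is WYN→RVN→BRX→WYN at 1.0366; arbitrage exists.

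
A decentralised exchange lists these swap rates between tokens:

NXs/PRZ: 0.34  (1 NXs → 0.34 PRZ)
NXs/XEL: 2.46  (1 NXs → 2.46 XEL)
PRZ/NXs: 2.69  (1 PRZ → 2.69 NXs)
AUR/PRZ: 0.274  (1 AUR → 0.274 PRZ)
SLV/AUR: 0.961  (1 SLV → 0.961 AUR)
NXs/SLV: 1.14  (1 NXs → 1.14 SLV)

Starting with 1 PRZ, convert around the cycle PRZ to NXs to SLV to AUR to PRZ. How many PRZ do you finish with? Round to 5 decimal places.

1 PRZ × 2.69 = 2.69 NXs
2.69 NXs × 1.14 = 3.0666 SLV
3.0666 SLV × 0.961 = 2.9470026 AUR
2.9470026 AUR × 0.274 = 0.8074787124 PRZ

0.80748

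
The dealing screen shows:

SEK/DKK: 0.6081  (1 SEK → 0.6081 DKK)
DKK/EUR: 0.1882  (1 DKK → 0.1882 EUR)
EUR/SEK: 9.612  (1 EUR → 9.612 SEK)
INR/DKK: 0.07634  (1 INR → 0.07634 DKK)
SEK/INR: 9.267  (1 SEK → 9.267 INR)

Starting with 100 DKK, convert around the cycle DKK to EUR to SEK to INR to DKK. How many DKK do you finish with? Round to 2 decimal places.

127.97

100 DKK × 0.1882 = 18.82 EUR
18.82 EUR × 9.612 = 180.89784 SEK
180.89784 SEK × 9.267 = 1676.38028328 INR
1676.38028328 INR × 0.07634 = 127.9748708255952 DKK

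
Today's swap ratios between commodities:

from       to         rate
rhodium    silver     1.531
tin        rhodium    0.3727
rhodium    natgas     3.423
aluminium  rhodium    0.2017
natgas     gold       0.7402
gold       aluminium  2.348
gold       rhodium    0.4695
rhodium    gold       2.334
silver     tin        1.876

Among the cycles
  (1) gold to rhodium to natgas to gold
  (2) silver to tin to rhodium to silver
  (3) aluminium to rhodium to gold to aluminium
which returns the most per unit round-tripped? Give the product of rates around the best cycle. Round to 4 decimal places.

1.1896

(1) 0.4695 × 3.423 × 0.7402 = 1.18957
(2) 1.876 × 0.3727 × 1.531 = 1.07045
(3) 0.2017 × 2.334 × 2.348 = 1.10536
Highest is cycle (1) at 1.1896 (>1, arbitrage).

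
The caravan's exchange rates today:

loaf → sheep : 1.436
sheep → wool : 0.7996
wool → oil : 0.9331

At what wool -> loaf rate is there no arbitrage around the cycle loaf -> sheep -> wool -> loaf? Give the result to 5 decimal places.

Known legs of the cycle: 1.436 × 0.7996 = 1.1482256
For no arbitrage the full-cycle product must be 1, so the missing rate is 1 / 1.1482256 ≈ 0.8709090.

0.87091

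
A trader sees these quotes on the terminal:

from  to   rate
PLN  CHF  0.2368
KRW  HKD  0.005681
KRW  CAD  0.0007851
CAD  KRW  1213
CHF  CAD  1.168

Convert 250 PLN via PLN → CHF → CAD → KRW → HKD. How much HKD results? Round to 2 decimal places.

250 PLN × 0.2368 = 59.2 CHF
59.2 CHF × 1.168 = 69.1456 CAD
69.1456 CAD × 1213 = 83873.6128 KRW
83873.6128 KRW × 0.005681 = 476.4859943168 HKD

476.49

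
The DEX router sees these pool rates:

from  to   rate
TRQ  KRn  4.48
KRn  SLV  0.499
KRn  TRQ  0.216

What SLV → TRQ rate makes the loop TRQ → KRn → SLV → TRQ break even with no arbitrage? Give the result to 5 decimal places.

Known legs of the cycle: 4.48 × 0.499 = 2.23552
For no arbitrage the full-cycle product must be 1, so the missing rate is 1 / 2.23552 ≈ 0.4473232.

0.44732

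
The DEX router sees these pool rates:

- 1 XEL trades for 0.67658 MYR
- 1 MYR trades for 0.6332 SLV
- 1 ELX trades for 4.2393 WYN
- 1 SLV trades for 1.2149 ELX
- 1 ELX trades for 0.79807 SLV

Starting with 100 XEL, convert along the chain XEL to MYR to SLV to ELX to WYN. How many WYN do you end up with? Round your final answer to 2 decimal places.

220.65

100 XEL × 0.67658 = 67.658 MYR
67.658 MYR × 0.6332 = 42.8410456 SLV
42.8410456 SLV × 1.2149 = 52.04758629944 ELX
52.04758629944 ELX × 4.2393 = 220.645332599215992 WYN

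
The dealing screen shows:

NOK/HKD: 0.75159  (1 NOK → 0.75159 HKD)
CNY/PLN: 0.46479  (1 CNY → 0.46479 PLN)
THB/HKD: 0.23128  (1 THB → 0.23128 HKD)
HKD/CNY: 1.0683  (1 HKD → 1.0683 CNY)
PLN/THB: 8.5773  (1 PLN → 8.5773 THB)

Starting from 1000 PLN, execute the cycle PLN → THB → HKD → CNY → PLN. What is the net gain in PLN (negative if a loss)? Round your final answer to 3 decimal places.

1000 PLN × 8.5773 = 8577.3 THB
8577.3 THB × 0.23128 = 1983.757944 HKD
1983.757944 HKD × 1.0683 = 2119.2486115752 CNY
2119.2486115752 CNY × 0.46479 = 985.005562174037208 PLN
Net change: 985.005562174037208 − 1000 = -14.994437825962792 PLN

-14.994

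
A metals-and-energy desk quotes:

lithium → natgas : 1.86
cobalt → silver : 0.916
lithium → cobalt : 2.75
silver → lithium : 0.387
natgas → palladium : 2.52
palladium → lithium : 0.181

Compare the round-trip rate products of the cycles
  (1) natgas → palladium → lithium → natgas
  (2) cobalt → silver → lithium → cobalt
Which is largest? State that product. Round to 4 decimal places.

0.9749

(1) 2.52 × 0.181 × 1.86 = 0.84838
(2) 0.916 × 0.387 × 2.75 = 0.97485
Highest is cycle (2) at 0.9749 (≤1, no arbitrage).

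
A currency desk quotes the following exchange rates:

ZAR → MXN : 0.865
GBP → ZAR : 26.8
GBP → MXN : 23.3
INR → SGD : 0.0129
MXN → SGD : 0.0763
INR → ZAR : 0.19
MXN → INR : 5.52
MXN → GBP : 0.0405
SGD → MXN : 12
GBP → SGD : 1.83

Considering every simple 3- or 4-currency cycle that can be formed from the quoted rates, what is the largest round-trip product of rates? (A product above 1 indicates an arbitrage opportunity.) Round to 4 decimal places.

GBP→ZAR→MXN→GBP: 26.8 × 0.865 × 0.0405 = 0.93887
ZAR→MXN→INR→ZAR: 0.865 × 5.52 × 0.19 = 0.90721
GBP→SGD→MXN→GBP: 1.83 × 12 × 0.0405 = 0.88938
SGD→MXN→INR→SGD: 12 × 5.52 × 0.0129 = 0.85450
Maximum is GBP→ZAR→MXN→GBP at 0.9389; no arbitrage — every cycle loses value.

0.9389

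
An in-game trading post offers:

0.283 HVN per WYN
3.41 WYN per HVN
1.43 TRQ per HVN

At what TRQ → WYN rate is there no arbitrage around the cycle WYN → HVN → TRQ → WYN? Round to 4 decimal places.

2.4710

Known legs of the cycle: 0.283 × 1.43 = 0.40469
For no arbitrage the full-cycle product must be 1, so the missing rate is 1 / 0.40469 ≈ 2.471027.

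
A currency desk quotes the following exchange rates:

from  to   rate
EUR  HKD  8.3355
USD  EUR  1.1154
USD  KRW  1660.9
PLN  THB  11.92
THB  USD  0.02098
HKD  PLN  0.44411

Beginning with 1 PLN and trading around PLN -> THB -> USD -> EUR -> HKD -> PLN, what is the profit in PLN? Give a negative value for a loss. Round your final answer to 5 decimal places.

0.03261

1 PLN × 11.92 = 11.92 THB
11.92 THB × 0.02098 = 0.2500816 USD
0.2500816 USD × 1.1154 = 0.27894101664 EUR
0.27894101664 EUR × 8.3355 = 2.32511284420272 HKD
2.32511284420272 HKD × 0.44411 = 1.0326058652388699792 PLN
Net change: 1.0326058652388699792 − 1 = 0.0326058652388699792 PLN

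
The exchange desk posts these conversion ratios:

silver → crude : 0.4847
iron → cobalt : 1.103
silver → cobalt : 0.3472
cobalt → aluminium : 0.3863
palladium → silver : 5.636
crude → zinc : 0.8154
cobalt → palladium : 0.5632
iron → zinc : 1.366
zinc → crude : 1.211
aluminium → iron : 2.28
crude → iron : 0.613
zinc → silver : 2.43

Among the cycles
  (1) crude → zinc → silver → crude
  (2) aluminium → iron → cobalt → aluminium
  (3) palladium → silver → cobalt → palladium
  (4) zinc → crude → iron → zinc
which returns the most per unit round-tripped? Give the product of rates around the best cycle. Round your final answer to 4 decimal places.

1.1021

(1) 0.8154 × 2.43 × 0.4847 = 0.96040
(2) 2.28 × 1.103 × 0.3863 = 0.97148
(3) 5.636 × 0.3472 × 0.5632 = 1.10208
(4) 1.211 × 0.613 × 1.366 = 1.01404
Highest is cycle (3) at 1.1021 (>1, arbitrage).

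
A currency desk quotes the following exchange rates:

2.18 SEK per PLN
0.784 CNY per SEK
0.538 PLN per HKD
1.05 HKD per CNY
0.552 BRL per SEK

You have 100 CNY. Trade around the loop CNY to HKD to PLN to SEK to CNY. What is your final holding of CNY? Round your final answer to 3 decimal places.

100 CNY × 1.05 = 105 HKD
105 HKD × 0.538 = 56.49 PLN
56.49 PLN × 2.18 = 123.1482 SEK
123.1482 SEK × 0.784 = 96.5481888 CNY

96.548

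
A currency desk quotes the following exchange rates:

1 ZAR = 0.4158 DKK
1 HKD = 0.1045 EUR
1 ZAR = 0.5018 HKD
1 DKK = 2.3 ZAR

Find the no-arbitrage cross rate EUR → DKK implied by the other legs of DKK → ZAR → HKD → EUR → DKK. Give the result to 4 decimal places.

8.2913

Known legs of the cycle: 2.3 × 0.5018 × 0.1045 = 0.12060763
For no arbitrage the full-cycle product must be 1, so the missing rate is 1 / 0.12060763 ≈ 8.291349.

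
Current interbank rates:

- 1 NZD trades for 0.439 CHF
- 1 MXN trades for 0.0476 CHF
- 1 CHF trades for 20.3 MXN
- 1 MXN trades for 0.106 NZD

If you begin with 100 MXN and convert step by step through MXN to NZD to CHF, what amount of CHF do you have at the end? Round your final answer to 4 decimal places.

100 MXN × 0.106 = 10.6 NZD
10.6 NZD × 0.439 = 4.6534 CHF

4.6534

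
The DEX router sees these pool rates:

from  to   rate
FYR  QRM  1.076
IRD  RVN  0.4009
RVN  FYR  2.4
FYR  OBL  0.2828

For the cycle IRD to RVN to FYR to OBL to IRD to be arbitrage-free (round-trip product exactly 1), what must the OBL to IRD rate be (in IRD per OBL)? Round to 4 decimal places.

3.6751

Known legs of the cycle: 0.4009 × 2.4 × 0.2828 = 0.272098848
For no arbitrage the full-cycle product must be 1, so the missing rate is 1 / 0.272098848 ≈ 3.675135.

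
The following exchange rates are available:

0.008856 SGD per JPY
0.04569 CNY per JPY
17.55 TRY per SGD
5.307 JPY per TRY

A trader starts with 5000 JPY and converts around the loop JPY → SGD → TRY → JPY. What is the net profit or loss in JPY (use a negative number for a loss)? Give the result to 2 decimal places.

5000 JPY × 0.008856 = 44.28 SGD
44.28 SGD × 17.55 = 777.114 TRY
777.114 TRY × 5.307 = 4124.143998 JPY
Net change: 4124.143998 − 5000 = -875.856002 JPY

-875.86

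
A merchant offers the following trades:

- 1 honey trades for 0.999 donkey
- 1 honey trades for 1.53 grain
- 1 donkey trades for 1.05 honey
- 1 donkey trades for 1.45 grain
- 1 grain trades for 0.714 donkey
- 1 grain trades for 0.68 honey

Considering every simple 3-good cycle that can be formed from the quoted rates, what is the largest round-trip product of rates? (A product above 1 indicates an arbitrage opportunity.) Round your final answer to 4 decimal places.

grain→donkey→honey→grain: 0.714 × 1.05 × 1.53 = 1.14704
grain→honey→donkey→grain: 0.68 × 0.999 × 1.45 = 0.98501
Maximum is grain→donkey→honey→grain at 1.1470; arbitrage exists.

1.1470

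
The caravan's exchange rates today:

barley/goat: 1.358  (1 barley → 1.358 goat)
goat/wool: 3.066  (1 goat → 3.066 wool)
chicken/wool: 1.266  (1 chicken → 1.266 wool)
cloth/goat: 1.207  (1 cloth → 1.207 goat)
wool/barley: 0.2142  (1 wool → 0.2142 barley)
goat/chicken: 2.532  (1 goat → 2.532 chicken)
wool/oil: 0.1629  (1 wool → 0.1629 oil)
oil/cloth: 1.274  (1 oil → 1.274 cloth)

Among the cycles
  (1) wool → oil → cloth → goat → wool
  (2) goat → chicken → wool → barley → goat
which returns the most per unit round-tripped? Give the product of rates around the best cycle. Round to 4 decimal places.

0.9324

(1) 0.1629 × 1.274 × 1.207 × 3.066 = 0.76802
(2) 2.532 × 1.266 × 0.2142 × 1.358 = 0.93243
Highest is cycle (2) at 0.9324 (≤1, no arbitrage).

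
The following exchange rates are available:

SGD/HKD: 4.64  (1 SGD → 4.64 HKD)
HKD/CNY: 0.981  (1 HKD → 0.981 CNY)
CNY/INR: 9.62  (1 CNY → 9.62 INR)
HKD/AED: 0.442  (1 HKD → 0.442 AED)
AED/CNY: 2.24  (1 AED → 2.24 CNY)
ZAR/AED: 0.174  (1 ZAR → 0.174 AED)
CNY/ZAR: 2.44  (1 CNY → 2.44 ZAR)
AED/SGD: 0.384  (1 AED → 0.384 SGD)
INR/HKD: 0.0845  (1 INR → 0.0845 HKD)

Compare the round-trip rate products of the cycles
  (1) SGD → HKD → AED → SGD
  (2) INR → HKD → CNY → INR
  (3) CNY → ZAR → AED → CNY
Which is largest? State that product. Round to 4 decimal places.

(1) 4.64 × 0.442 × 0.384 = 0.78754
(2) 0.0845 × 0.981 × 9.62 = 0.79745
(3) 2.44 × 0.174 × 2.24 = 0.95101
Highest is cycle (3) at 0.9510 (≤1, no arbitrage).

0.9510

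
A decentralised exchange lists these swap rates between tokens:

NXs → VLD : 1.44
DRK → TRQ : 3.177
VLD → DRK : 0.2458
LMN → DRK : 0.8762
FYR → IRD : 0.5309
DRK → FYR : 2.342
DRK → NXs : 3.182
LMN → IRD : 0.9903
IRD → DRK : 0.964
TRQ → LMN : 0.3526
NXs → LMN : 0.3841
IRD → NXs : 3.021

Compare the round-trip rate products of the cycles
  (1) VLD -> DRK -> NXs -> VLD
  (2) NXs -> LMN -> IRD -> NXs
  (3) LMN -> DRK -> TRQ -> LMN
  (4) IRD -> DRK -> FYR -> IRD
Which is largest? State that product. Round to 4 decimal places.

(1) 0.2458 × 3.182 × 1.44 = 1.12628
(2) 0.3841 × 0.9903 × 3.021 = 1.14911
(3) 0.8762 × 3.177 × 0.3526 = 0.98153
(4) 0.964 × 2.342 × 0.5309 = 1.19861
Highest is cycle (4) at 1.1986 (>1, arbitrage).

1.1986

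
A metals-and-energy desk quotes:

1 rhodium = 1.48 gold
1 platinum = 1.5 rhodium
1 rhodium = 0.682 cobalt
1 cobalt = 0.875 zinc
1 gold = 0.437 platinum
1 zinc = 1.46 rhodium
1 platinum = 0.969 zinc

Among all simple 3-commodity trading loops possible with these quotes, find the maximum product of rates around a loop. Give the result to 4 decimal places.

platinum→rhodium→gold→platinum: 1.5 × 1.48 × 0.437 = 0.97014
cobalt→zinc→rhodium→cobalt: 0.875 × 1.46 × 0.682 = 0.87126
Maximum is platinum→rhodium→gold→platinum at 0.9701; no arbitrage — every cycle loses value.

0.9701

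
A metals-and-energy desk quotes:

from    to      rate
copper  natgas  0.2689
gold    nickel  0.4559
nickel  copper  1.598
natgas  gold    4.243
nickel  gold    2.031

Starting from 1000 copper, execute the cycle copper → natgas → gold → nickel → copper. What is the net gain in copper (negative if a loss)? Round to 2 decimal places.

1000 copper × 0.2689 = 268.9 natgas
268.9 natgas × 4.243 = 1140.9427 gold
1140.9427 gold × 0.4559 = 520.15577693 nickel
520.15577693 nickel × 1.598 = 831.20893153414 copper
Net change: 831.20893153414 − 1000 = -168.79106846586 copper

-168.79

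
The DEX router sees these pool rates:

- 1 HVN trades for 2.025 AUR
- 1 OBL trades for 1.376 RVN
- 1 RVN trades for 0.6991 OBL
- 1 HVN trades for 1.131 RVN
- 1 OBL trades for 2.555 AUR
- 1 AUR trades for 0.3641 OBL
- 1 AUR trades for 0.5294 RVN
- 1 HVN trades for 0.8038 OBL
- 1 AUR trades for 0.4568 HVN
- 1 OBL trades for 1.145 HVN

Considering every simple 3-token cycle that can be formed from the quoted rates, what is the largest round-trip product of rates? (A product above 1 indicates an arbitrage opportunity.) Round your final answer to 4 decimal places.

AUR→RVN→OBL→AUR: 0.5294 × 0.6991 × 2.555 = 0.94561
AUR→HVN→OBL→AUR: 0.4568 × 0.8038 × 2.555 = 0.93813
RVN→OBL→HVN→RVN: 0.6991 × 1.145 × 1.131 = 0.90533
AUR→OBL→HVN→AUR: 0.3641 × 1.145 × 2.025 = 0.84421
Maximum is AUR→RVN→OBL→AUR at 0.9456; no arbitrage — every cycle loses value.

0.9456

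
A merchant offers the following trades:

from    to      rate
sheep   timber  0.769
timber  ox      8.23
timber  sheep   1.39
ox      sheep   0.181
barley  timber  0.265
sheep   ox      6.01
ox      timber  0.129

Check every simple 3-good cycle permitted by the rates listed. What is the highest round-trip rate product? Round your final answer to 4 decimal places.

1.1455

ox→sheep→timber→ox: 0.181 × 0.769 × 8.23 = 1.14553
ox→timber→sheep→ox: 0.129 × 1.39 × 6.01 = 1.07765
Maximum is ox→sheep→timber→ox at 1.1455; arbitrage exists.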